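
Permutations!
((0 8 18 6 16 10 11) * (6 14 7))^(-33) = [14, 1, 2, 3, 4, 5, 11, 10, 7, 9, 8, 18, 12, 13, 16, 15, 0, 17, 6] = (0 14 16)(6 11 18)(7 10 8)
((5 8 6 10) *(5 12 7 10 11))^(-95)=(5 8 6 11)(7 10 12)=[0, 1, 2, 3, 4, 8, 11, 10, 6, 9, 12, 5, 7]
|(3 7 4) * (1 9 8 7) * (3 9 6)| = |(1 6 3)(4 9 8 7)| = 12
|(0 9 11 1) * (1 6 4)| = |(0 9 11 6 4 1)| = 6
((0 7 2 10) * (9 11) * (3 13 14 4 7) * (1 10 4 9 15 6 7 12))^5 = [11, 14, 0, 15, 3, 5, 1, 10, 8, 2, 9, 4, 13, 6, 7, 12] = (0 11 4 3 15 12 13 6 1 14 7 10 9 2)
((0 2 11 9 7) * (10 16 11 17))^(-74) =(0 9 16 17)(2 7 11 10) =[9, 1, 7, 3, 4, 5, 6, 11, 8, 16, 2, 10, 12, 13, 14, 15, 17, 0]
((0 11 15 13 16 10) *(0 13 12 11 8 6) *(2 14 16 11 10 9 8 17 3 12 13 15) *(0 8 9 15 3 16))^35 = (0 15 2 17 13 14 16 11)(3 10 12)(6 8) = [15, 1, 17, 10, 4, 5, 8, 7, 6, 9, 12, 0, 3, 14, 16, 2, 11, 13]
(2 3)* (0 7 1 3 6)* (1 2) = (0 7 2 6)(1 3) = [7, 3, 6, 1, 4, 5, 0, 2]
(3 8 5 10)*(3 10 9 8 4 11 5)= (3 4 11 5 9 8)= [0, 1, 2, 4, 11, 9, 6, 7, 3, 8, 10, 5]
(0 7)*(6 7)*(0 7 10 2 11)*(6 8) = (0 8 6 10 2 11) = [8, 1, 11, 3, 4, 5, 10, 7, 6, 9, 2, 0]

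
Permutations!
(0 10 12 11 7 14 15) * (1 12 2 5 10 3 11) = [3, 12, 5, 11, 4, 10, 6, 14, 8, 9, 2, 7, 1, 13, 15, 0] = (0 3 11 7 14 15)(1 12)(2 5 10)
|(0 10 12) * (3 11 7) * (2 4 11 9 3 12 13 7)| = |(0 10 13 7 12)(2 4 11)(3 9)| = 30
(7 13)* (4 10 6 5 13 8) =(4 10 6 5 13 7 8) =[0, 1, 2, 3, 10, 13, 5, 8, 4, 9, 6, 11, 12, 7]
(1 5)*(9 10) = (1 5)(9 10) = [0, 5, 2, 3, 4, 1, 6, 7, 8, 10, 9]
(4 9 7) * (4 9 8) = (4 8)(7 9) = [0, 1, 2, 3, 8, 5, 6, 9, 4, 7]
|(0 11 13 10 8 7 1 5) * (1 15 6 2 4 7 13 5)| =15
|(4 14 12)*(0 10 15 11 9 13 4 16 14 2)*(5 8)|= |(0 10 15 11 9 13 4 2)(5 8)(12 16 14)|= 24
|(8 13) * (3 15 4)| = |(3 15 4)(8 13)| = 6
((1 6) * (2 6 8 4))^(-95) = (8) = [0, 1, 2, 3, 4, 5, 6, 7, 8]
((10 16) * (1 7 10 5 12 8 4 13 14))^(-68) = (1 10 5 8 13)(4 14 7 16 12) = [0, 10, 2, 3, 14, 8, 6, 16, 13, 9, 5, 11, 4, 1, 7, 15, 12]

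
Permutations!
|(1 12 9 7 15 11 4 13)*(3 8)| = 8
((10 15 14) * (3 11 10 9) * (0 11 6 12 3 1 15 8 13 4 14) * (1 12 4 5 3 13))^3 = (0 8)(1 11)(3 14 13 6 9 5 4 12)(10 15) = [8, 11, 2, 14, 12, 4, 9, 7, 0, 5, 15, 1, 3, 6, 13, 10]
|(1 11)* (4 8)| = |(1 11)(4 8)| = 2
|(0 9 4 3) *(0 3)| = 3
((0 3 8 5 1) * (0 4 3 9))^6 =(9)(1 4 3 8 5) =[0, 4, 2, 8, 3, 1, 6, 7, 5, 9]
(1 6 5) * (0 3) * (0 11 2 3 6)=(0 6 5 1)(2 3 11)=[6, 0, 3, 11, 4, 1, 5, 7, 8, 9, 10, 2]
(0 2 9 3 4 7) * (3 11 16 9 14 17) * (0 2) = (2 14 17 3 4 7)(9 11 16) = [0, 1, 14, 4, 7, 5, 6, 2, 8, 11, 10, 16, 12, 13, 17, 15, 9, 3]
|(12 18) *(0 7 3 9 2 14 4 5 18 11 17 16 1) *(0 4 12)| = 14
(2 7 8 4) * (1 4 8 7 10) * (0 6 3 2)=(0 6 3 2 10 1 4)=[6, 4, 10, 2, 0, 5, 3, 7, 8, 9, 1]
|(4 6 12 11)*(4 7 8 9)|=7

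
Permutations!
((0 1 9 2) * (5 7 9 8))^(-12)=(0 8 7 2 1 5 9)=[8, 5, 1, 3, 4, 9, 6, 2, 7, 0]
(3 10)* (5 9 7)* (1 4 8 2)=(1 4 8 2)(3 10)(5 9 7)=[0, 4, 1, 10, 8, 9, 6, 5, 2, 7, 3]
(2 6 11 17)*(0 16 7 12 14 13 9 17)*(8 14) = (0 16 7 12 8 14 13 9 17 2 6 11) = [16, 1, 6, 3, 4, 5, 11, 12, 14, 17, 10, 0, 8, 9, 13, 15, 7, 2]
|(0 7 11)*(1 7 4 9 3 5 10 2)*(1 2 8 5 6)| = |(0 4 9 3 6 1 7 11)(5 10 8)| = 24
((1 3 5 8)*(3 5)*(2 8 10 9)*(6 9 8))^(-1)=(1 8 10 5)(2 9 6)=[0, 8, 9, 3, 4, 1, 2, 7, 10, 6, 5]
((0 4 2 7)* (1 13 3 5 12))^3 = (0 7 2 4)(1 5 13 12 3) = [7, 5, 4, 1, 0, 13, 6, 2, 8, 9, 10, 11, 3, 12]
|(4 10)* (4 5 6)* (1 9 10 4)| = |(1 9 10 5 6)| = 5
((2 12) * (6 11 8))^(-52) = (12)(6 8 11) = [0, 1, 2, 3, 4, 5, 8, 7, 11, 9, 10, 6, 12]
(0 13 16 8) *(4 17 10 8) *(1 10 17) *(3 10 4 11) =(17)(0 13 16 11 3 10 8)(1 4) =[13, 4, 2, 10, 1, 5, 6, 7, 0, 9, 8, 3, 12, 16, 14, 15, 11, 17]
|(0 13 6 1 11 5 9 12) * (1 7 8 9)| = |(0 13 6 7 8 9 12)(1 11 5)| = 21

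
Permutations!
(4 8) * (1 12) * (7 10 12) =(1 7 10 12)(4 8) =[0, 7, 2, 3, 8, 5, 6, 10, 4, 9, 12, 11, 1]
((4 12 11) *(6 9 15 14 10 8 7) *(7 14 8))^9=(6 15 14 7 9 8 10)=[0, 1, 2, 3, 4, 5, 15, 9, 10, 8, 6, 11, 12, 13, 7, 14]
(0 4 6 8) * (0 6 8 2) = (0 4 8 6 2) = [4, 1, 0, 3, 8, 5, 2, 7, 6]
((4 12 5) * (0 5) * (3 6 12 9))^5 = [6, 1, 2, 4, 0, 12, 9, 7, 8, 5, 10, 11, 3] = (0 6 9 5 12 3 4)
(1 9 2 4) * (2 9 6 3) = (9)(1 6 3 2 4) = [0, 6, 4, 2, 1, 5, 3, 7, 8, 9]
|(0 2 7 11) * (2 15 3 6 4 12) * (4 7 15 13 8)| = 11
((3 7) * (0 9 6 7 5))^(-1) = (0 5 3 7 6 9) = [5, 1, 2, 7, 4, 3, 9, 6, 8, 0]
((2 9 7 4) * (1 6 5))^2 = (1 5 6)(2 7)(4 9) = [0, 5, 7, 3, 9, 6, 1, 2, 8, 4]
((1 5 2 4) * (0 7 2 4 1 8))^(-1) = [8, 2, 7, 3, 5, 1, 6, 0, 4] = (0 8 4 5 1 2 7)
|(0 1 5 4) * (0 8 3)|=6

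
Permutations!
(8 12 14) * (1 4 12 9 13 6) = [0, 4, 2, 3, 12, 5, 1, 7, 9, 13, 10, 11, 14, 6, 8] = (1 4 12 14 8 9 13 6)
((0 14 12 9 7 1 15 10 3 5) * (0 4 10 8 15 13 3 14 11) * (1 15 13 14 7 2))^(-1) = (0 11)(1 2 9 12 14)(3 13 8 15 7 10 4 5) = [11, 2, 9, 13, 5, 3, 6, 10, 15, 12, 4, 0, 14, 8, 1, 7]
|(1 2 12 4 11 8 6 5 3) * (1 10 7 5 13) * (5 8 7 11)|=12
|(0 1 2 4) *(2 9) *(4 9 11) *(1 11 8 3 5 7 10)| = |(0 11 4)(1 8 3 5 7 10)(2 9)| = 6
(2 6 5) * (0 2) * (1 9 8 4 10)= (0 2 6 5)(1 9 8 4 10)= [2, 9, 6, 3, 10, 0, 5, 7, 4, 8, 1]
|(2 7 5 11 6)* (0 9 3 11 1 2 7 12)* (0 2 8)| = 18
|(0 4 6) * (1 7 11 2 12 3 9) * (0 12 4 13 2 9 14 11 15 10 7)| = 33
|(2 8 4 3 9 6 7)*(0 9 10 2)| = 20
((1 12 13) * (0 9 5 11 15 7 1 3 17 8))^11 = (0 8 17 3 13 12 1 7 15 11 5 9) = [8, 7, 2, 13, 4, 9, 6, 15, 17, 0, 10, 5, 1, 12, 14, 11, 16, 3]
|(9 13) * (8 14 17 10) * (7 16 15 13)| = 20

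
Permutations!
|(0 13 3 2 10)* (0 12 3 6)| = |(0 13 6)(2 10 12 3)| = 12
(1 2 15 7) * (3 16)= (1 2 15 7)(3 16)= [0, 2, 15, 16, 4, 5, 6, 1, 8, 9, 10, 11, 12, 13, 14, 7, 3]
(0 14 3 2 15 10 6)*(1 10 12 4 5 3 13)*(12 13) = (0 14 12 4 5 3 2 15 13 1 10 6) = [14, 10, 15, 2, 5, 3, 0, 7, 8, 9, 6, 11, 4, 1, 12, 13]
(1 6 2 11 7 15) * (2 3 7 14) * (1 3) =(1 6)(2 11 14)(3 7 15) =[0, 6, 11, 7, 4, 5, 1, 15, 8, 9, 10, 14, 12, 13, 2, 3]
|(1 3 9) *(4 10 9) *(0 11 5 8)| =|(0 11 5 8)(1 3 4 10 9)| =20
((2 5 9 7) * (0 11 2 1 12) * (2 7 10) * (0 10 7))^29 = [11, 12, 5, 3, 4, 9, 6, 1, 8, 7, 2, 0, 10] = (0 11)(1 12 10 2 5 9 7)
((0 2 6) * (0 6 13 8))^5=(0 2 13 8)=[2, 1, 13, 3, 4, 5, 6, 7, 0, 9, 10, 11, 12, 8]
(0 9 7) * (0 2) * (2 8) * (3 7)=(0 9 3 7 8 2)=[9, 1, 0, 7, 4, 5, 6, 8, 2, 3]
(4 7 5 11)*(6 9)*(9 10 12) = [0, 1, 2, 3, 7, 11, 10, 5, 8, 6, 12, 4, 9] = (4 7 5 11)(6 10 12 9)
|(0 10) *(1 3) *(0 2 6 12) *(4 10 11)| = 14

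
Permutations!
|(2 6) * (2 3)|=3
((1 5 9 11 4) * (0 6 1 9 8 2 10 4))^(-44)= (0 10 1 9 8)(2 6 4 5 11)= [10, 9, 6, 3, 5, 11, 4, 7, 0, 8, 1, 2]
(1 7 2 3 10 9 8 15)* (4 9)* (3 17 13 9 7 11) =[0, 11, 17, 10, 7, 5, 6, 2, 15, 8, 4, 3, 12, 9, 14, 1, 16, 13] =(1 11 3 10 4 7 2 17 13 9 8 15)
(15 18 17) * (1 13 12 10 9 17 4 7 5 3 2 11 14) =(1 13 12 10 9 17 15 18 4 7 5 3 2 11 14) =[0, 13, 11, 2, 7, 3, 6, 5, 8, 17, 9, 14, 10, 12, 1, 18, 16, 15, 4]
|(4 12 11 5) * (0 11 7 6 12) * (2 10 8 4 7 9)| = |(0 11 5 7 6 12 9 2 10 8 4)| = 11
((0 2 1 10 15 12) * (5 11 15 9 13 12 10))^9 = (0 12 13 9 10 15 11 5 1 2) = [12, 2, 0, 3, 4, 1, 6, 7, 8, 10, 15, 5, 13, 9, 14, 11]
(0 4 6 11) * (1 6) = (0 4 1 6 11) = [4, 6, 2, 3, 1, 5, 11, 7, 8, 9, 10, 0]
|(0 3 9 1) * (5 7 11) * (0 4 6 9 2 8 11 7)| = |(0 3 2 8 11 5)(1 4 6 9)| = 12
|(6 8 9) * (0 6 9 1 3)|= 5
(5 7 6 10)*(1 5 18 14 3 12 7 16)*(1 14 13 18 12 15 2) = (1 5 16 14 3 15 2)(6 10 12 7)(13 18) = [0, 5, 1, 15, 4, 16, 10, 6, 8, 9, 12, 11, 7, 18, 3, 2, 14, 17, 13]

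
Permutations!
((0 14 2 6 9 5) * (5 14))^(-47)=(0 5)(2 6 9 14)=[5, 1, 6, 3, 4, 0, 9, 7, 8, 14, 10, 11, 12, 13, 2]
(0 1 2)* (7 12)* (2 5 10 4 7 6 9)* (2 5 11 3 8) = [1, 11, 0, 8, 7, 10, 9, 12, 2, 5, 4, 3, 6] = (0 1 11 3 8 2)(4 7 12 6 9 5 10)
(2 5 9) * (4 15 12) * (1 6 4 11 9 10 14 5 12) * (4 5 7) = (1 6 5 10 14 7 4 15)(2 12 11 9) = [0, 6, 12, 3, 15, 10, 5, 4, 8, 2, 14, 9, 11, 13, 7, 1]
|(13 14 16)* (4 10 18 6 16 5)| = |(4 10 18 6 16 13 14 5)| = 8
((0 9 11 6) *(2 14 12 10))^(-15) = (0 9 11 6)(2 14 12 10) = [9, 1, 14, 3, 4, 5, 0, 7, 8, 11, 2, 6, 10, 13, 12]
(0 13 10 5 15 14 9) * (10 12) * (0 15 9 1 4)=(0 13 12 10 5 9 15 14 1 4)=[13, 4, 2, 3, 0, 9, 6, 7, 8, 15, 5, 11, 10, 12, 1, 14]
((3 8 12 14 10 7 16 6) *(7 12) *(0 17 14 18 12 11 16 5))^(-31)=(0 14 11 6 8 5 17 10 16 3 7)(12 18)=[14, 1, 2, 7, 4, 17, 8, 0, 5, 9, 16, 6, 18, 13, 11, 15, 3, 10, 12]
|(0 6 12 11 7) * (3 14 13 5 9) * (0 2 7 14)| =18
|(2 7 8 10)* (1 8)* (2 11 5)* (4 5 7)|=15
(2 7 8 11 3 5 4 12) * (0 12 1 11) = (0 12 2 7 8)(1 11 3 5 4) = [12, 11, 7, 5, 1, 4, 6, 8, 0, 9, 10, 3, 2]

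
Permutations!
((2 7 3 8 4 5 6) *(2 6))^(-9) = (2 8)(3 5)(4 7) = [0, 1, 8, 5, 7, 3, 6, 4, 2]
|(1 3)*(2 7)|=|(1 3)(2 7)|=2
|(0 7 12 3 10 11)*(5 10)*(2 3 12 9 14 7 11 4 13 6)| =|(0 11)(2 3 5 10 4 13 6)(7 9 14)| =42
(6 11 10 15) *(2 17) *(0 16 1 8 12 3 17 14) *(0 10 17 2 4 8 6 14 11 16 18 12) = (0 18 12 3 2 11 17 4 8)(1 6 16)(10 15 14) = [18, 6, 11, 2, 8, 5, 16, 7, 0, 9, 15, 17, 3, 13, 10, 14, 1, 4, 12]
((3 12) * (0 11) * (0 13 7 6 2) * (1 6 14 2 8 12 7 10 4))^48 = (0 3 1 11 7 6 13 14 8 10 2 12 4) = [3, 11, 12, 1, 0, 5, 13, 6, 10, 9, 2, 7, 4, 14, 8]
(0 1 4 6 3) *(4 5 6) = [1, 5, 2, 0, 4, 6, 3] = (0 1 5 6 3)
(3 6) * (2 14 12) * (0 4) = (0 4)(2 14 12)(3 6) = [4, 1, 14, 6, 0, 5, 3, 7, 8, 9, 10, 11, 2, 13, 12]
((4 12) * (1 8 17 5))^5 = [0, 8, 2, 3, 12, 1, 6, 7, 17, 9, 10, 11, 4, 13, 14, 15, 16, 5] = (1 8 17 5)(4 12)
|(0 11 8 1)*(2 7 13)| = 12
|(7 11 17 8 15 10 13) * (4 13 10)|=|(4 13 7 11 17 8 15)|=7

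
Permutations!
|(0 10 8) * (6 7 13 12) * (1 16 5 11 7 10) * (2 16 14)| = |(0 1 14 2 16 5 11 7 13 12 6 10 8)| = 13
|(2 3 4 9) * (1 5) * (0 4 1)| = 7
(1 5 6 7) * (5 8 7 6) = (1 8 7) = [0, 8, 2, 3, 4, 5, 6, 1, 7]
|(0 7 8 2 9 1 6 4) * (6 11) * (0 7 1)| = |(0 1 11 6 4 7 8 2 9)| = 9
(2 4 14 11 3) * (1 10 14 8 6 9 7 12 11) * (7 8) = [0, 10, 4, 2, 7, 5, 9, 12, 6, 8, 14, 3, 11, 13, 1] = (1 10 14)(2 4 7 12 11 3)(6 9 8)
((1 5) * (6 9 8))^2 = (6 8 9) = [0, 1, 2, 3, 4, 5, 8, 7, 9, 6]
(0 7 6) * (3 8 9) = (0 7 6)(3 8 9) = [7, 1, 2, 8, 4, 5, 0, 6, 9, 3]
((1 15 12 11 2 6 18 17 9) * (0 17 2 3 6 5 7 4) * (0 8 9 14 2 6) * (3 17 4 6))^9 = (0 14 8 5 1 6 12 3 17 4 2 9 7 15 18 11) = [14, 6, 9, 17, 2, 1, 12, 15, 5, 7, 10, 0, 3, 13, 8, 18, 16, 4, 11]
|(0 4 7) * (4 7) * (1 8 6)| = 6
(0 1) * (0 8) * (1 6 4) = (0 6 4 1 8) = [6, 8, 2, 3, 1, 5, 4, 7, 0]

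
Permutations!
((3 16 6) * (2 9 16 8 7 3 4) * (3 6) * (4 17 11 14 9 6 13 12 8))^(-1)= (2 4 3 16 9 14 11 17 6)(7 8 12 13)= [0, 1, 4, 16, 3, 5, 2, 8, 12, 14, 10, 17, 13, 7, 11, 15, 9, 6]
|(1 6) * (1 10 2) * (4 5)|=|(1 6 10 2)(4 5)|=4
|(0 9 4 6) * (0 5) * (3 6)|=6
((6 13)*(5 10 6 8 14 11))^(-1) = (5 11 14 8 13 6 10) = [0, 1, 2, 3, 4, 11, 10, 7, 13, 9, 5, 14, 12, 6, 8]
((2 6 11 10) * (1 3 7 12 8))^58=(1 12 3 8 7)(2 11)(6 10)=[0, 12, 11, 8, 4, 5, 10, 1, 7, 9, 6, 2, 3]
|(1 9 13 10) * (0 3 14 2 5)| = |(0 3 14 2 5)(1 9 13 10)| = 20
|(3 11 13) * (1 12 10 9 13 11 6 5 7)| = 9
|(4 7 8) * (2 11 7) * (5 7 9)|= 7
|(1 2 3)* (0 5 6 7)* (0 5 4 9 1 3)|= |(0 4 9 1 2)(5 6 7)|= 15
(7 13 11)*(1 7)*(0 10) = (0 10)(1 7 13 11) = [10, 7, 2, 3, 4, 5, 6, 13, 8, 9, 0, 1, 12, 11]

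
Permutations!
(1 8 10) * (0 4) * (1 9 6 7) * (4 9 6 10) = [9, 8, 2, 3, 0, 5, 7, 1, 4, 10, 6] = (0 9 10 6 7 1 8 4)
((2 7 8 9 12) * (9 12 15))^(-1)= (2 12 8 7)(9 15)= [0, 1, 12, 3, 4, 5, 6, 2, 7, 15, 10, 11, 8, 13, 14, 9]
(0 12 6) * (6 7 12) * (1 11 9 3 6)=(0 1 11 9 3 6)(7 12)=[1, 11, 2, 6, 4, 5, 0, 12, 8, 3, 10, 9, 7]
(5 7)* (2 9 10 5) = (2 9 10 5 7) = [0, 1, 9, 3, 4, 7, 6, 2, 8, 10, 5]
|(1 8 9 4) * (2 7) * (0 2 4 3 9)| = 6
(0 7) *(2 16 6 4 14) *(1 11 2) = (0 7)(1 11 2 16 6 4 14) = [7, 11, 16, 3, 14, 5, 4, 0, 8, 9, 10, 2, 12, 13, 1, 15, 6]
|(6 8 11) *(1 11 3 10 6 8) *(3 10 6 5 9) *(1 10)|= 15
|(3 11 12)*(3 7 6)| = |(3 11 12 7 6)| = 5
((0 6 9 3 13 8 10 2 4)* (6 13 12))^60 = [0, 1, 2, 3, 4, 5, 6, 7, 8, 9, 10, 11, 12, 13] = (13)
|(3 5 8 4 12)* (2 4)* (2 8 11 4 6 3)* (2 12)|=6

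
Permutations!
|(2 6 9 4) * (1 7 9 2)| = 4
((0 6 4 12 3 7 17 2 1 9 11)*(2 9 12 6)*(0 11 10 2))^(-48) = (17) = [0, 1, 2, 3, 4, 5, 6, 7, 8, 9, 10, 11, 12, 13, 14, 15, 16, 17]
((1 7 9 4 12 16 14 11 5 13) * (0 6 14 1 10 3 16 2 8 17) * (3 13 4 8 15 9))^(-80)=[5, 1, 17, 3, 9, 15, 4, 7, 14, 6, 10, 2, 8, 13, 12, 0, 16, 11]=(0 5 15)(2 17 11)(4 9 6)(8 14 12)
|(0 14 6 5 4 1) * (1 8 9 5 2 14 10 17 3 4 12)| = |(0 10 17 3 4 8 9 5 12 1)(2 14 6)| = 30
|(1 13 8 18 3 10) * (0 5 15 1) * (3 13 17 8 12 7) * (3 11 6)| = |(0 5 15 1 17 8 18 13 12 7 11 6 3 10)| = 14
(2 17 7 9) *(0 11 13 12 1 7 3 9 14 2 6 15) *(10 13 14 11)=(0 10 13 12 1 7 11 14 2 17 3 9 6 15)=[10, 7, 17, 9, 4, 5, 15, 11, 8, 6, 13, 14, 1, 12, 2, 0, 16, 3]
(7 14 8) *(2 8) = (2 8 7 14) = [0, 1, 8, 3, 4, 5, 6, 14, 7, 9, 10, 11, 12, 13, 2]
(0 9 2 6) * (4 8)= (0 9 2 6)(4 8)= [9, 1, 6, 3, 8, 5, 0, 7, 4, 2]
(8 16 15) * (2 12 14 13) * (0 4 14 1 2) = (0 4 14 13)(1 2 12)(8 16 15) = [4, 2, 12, 3, 14, 5, 6, 7, 16, 9, 10, 11, 1, 0, 13, 8, 15]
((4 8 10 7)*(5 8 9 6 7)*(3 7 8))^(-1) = (3 5 10 8 6 9 4 7) = [0, 1, 2, 5, 7, 10, 9, 3, 6, 4, 8]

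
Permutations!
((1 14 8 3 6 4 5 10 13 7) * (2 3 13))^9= [0, 7, 4, 5, 2, 3, 10, 13, 14, 9, 6, 11, 12, 8, 1]= (1 7 13 8 14)(2 4)(3 5)(6 10)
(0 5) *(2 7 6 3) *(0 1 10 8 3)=(0 5 1 10 8 3 2 7 6)=[5, 10, 7, 2, 4, 1, 0, 6, 3, 9, 8]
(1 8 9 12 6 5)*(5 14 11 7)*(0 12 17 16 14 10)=[12, 8, 2, 3, 4, 1, 10, 5, 9, 17, 0, 7, 6, 13, 11, 15, 14, 16]=(0 12 6 10)(1 8 9 17 16 14 11 7 5)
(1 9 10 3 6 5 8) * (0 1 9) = (0 1)(3 6 5 8 9 10) = [1, 0, 2, 6, 4, 8, 5, 7, 9, 10, 3]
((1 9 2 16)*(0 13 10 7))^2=(0 10)(1 2)(7 13)(9 16)=[10, 2, 1, 3, 4, 5, 6, 13, 8, 16, 0, 11, 12, 7, 14, 15, 9]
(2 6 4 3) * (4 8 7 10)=(2 6 8 7 10 4 3)=[0, 1, 6, 2, 3, 5, 8, 10, 7, 9, 4]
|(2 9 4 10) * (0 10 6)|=|(0 10 2 9 4 6)|=6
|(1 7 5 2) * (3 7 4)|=|(1 4 3 7 5 2)|=6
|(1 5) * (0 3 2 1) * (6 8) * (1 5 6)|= |(0 3 2 5)(1 6 8)|= 12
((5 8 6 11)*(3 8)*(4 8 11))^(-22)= (3 5 11)(4 6 8)= [0, 1, 2, 5, 6, 11, 8, 7, 4, 9, 10, 3]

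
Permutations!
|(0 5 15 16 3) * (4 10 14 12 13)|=|(0 5 15 16 3)(4 10 14 12 13)|=5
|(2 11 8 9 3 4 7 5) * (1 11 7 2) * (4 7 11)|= |(1 4 2 11 8 9 3 7 5)|= 9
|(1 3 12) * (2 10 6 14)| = 12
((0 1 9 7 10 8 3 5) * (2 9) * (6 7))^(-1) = (0 5 3 8 10 7 6 9 2 1) = [5, 0, 1, 8, 4, 3, 9, 6, 10, 2, 7]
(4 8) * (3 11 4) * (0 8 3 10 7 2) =(0 8 10 7 2)(3 11 4) =[8, 1, 0, 11, 3, 5, 6, 2, 10, 9, 7, 4]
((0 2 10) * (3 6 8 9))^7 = [2, 1, 10, 9, 4, 5, 3, 7, 6, 8, 0] = (0 2 10)(3 9 8 6)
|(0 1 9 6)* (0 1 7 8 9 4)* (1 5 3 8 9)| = |(0 7 9 6 5 3 8 1 4)| = 9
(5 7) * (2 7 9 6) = (2 7 5 9 6) = [0, 1, 7, 3, 4, 9, 2, 5, 8, 6]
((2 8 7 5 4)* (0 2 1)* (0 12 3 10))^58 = (0 3 1 5 8)(2 10 12 4 7) = [3, 5, 10, 1, 7, 8, 6, 2, 0, 9, 12, 11, 4]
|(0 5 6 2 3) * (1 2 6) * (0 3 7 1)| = |(0 5)(1 2 7)| = 6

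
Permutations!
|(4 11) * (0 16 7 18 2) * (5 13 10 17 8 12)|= |(0 16 7 18 2)(4 11)(5 13 10 17 8 12)|= 30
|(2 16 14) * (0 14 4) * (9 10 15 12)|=|(0 14 2 16 4)(9 10 15 12)|=20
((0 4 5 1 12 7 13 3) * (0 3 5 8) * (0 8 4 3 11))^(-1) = [11, 5, 2, 0, 4, 13, 6, 12, 8, 9, 10, 3, 1, 7] = (0 11 3)(1 5 13 7 12)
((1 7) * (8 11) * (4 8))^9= (11)(1 7)= [0, 7, 2, 3, 4, 5, 6, 1, 8, 9, 10, 11]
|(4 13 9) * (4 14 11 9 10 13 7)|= 6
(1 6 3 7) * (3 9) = [0, 6, 2, 7, 4, 5, 9, 1, 8, 3] = (1 6 9 3 7)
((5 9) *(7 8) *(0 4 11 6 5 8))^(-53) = (0 6 8 4 5 7 11 9) = [6, 1, 2, 3, 5, 7, 8, 11, 4, 0, 10, 9]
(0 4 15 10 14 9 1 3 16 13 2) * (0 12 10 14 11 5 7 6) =(0 4 15 14 9 1 3 16 13 2 12 10 11 5 7 6) =[4, 3, 12, 16, 15, 7, 0, 6, 8, 1, 11, 5, 10, 2, 9, 14, 13]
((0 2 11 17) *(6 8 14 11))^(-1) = [17, 1, 0, 3, 4, 5, 2, 7, 6, 9, 10, 14, 12, 13, 8, 15, 16, 11] = (0 17 11 14 8 6 2)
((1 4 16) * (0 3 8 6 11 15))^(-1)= (0 15 11 6 8 3)(1 16 4)= [15, 16, 2, 0, 1, 5, 8, 7, 3, 9, 10, 6, 12, 13, 14, 11, 4]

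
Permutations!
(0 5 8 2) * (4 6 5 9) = (0 9 4 6 5 8 2) = [9, 1, 0, 3, 6, 8, 5, 7, 2, 4]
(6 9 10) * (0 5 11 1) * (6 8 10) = (0 5 11 1)(6 9)(8 10) = [5, 0, 2, 3, 4, 11, 9, 7, 10, 6, 8, 1]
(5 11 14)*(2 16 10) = [0, 1, 16, 3, 4, 11, 6, 7, 8, 9, 2, 14, 12, 13, 5, 15, 10] = (2 16 10)(5 11 14)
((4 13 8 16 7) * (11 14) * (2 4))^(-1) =(2 7 16 8 13 4)(11 14) =[0, 1, 7, 3, 2, 5, 6, 16, 13, 9, 10, 14, 12, 4, 11, 15, 8]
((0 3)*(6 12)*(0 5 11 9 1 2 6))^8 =(0 12 6 2 1 9 11 5 3) =[12, 9, 1, 0, 4, 3, 2, 7, 8, 11, 10, 5, 6]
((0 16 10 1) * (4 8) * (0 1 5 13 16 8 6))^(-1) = (0 6 4 8)(5 10 16 13) = [6, 1, 2, 3, 8, 10, 4, 7, 0, 9, 16, 11, 12, 5, 14, 15, 13]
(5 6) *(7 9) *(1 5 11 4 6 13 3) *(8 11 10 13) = (1 5 8 11 4 6 10 13 3)(7 9) = [0, 5, 2, 1, 6, 8, 10, 9, 11, 7, 13, 4, 12, 3]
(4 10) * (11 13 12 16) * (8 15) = (4 10)(8 15)(11 13 12 16) = [0, 1, 2, 3, 10, 5, 6, 7, 15, 9, 4, 13, 16, 12, 14, 8, 11]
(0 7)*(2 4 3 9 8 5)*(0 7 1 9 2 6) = (0 1 9 8 5 6)(2 4 3) = [1, 9, 4, 2, 3, 6, 0, 7, 5, 8]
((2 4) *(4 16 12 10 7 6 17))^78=(2 17 7 12)(4 6 10 16)=[0, 1, 17, 3, 6, 5, 10, 12, 8, 9, 16, 11, 2, 13, 14, 15, 4, 7]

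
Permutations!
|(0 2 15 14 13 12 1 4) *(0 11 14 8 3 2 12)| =28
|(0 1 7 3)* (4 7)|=5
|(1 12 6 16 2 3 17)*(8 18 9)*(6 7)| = |(1 12 7 6 16 2 3 17)(8 18 9)| = 24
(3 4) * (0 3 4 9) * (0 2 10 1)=[3, 0, 10, 9, 4, 5, 6, 7, 8, 2, 1]=(0 3 9 2 10 1)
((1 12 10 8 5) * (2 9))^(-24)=(1 12 10 8 5)=[0, 12, 2, 3, 4, 1, 6, 7, 5, 9, 8, 11, 10]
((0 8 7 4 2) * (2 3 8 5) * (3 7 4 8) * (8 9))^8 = (9)(0 2 5) = [2, 1, 5, 3, 4, 0, 6, 7, 8, 9]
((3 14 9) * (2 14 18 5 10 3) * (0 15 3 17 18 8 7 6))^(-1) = (0 6 7 8 3 15)(2 9 14)(5 18 17 10) = [6, 1, 9, 15, 4, 18, 7, 8, 3, 14, 5, 11, 12, 13, 2, 0, 16, 10, 17]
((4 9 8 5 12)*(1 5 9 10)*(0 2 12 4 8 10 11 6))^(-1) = [6, 10, 0, 3, 5, 1, 11, 7, 12, 8, 9, 4, 2] = (0 6 11 4 5 1 10 9 8 12 2)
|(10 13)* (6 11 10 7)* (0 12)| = 10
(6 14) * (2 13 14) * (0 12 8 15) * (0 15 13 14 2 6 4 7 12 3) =(15)(0 3)(2 14 4 7 12 8 13) =[3, 1, 14, 0, 7, 5, 6, 12, 13, 9, 10, 11, 8, 2, 4, 15]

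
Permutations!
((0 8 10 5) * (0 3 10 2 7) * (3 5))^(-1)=(0 7 2 8)(3 10)=[7, 1, 8, 10, 4, 5, 6, 2, 0, 9, 3]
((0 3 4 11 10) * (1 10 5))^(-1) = (0 10 1 5 11 4 3) = [10, 5, 2, 0, 3, 11, 6, 7, 8, 9, 1, 4]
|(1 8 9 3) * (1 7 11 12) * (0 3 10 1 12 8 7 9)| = |(12)(0 3 9 10 1 7 11 8)| = 8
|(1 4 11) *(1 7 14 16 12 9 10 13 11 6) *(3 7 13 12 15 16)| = 6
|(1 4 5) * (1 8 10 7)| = 6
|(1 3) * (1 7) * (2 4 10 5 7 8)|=|(1 3 8 2 4 10 5 7)|=8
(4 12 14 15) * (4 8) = [0, 1, 2, 3, 12, 5, 6, 7, 4, 9, 10, 11, 14, 13, 15, 8] = (4 12 14 15 8)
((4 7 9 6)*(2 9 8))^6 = [0, 1, 2, 3, 4, 5, 6, 7, 8, 9] = (9)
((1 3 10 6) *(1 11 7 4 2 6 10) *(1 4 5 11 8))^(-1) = (1 8 6 2 4 3)(5 7 11) = [0, 8, 4, 1, 3, 7, 2, 11, 6, 9, 10, 5]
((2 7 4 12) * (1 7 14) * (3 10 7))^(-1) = (1 14 2 12 4 7 10 3) = [0, 14, 12, 1, 7, 5, 6, 10, 8, 9, 3, 11, 4, 13, 2]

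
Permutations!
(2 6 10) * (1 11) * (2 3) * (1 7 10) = [0, 11, 6, 2, 4, 5, 1, 10, 8, 9, 3, 7] = (1 11 7 10 3 2 6)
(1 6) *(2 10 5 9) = (1 6)(2 10 5 9) = [0, 6, 10, 3, 4, 9, 1, 7, 8, 2, 5]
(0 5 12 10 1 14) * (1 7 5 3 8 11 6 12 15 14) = [3, 1, 2, 8, 4, 15, 12, 5, 11, 9, 7, 6, 10, 13, 0, 14] = (0 3 8 11 6 12 10 7 5 15 14)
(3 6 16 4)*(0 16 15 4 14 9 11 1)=(0 16 14 9 11 1)(3 6 15 4)=[16, 0, 2, 6, 3, 5, 15, 7, 8, 11, 10, 1, 12, 13, 9, 4, 14]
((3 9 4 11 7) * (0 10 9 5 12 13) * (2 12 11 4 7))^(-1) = (0 13 12 2 11 5 3 7 9 10) = [13, 1, 11, 7, 4, 3, 6, 9, 8, 10, 0, 5, 2, 12]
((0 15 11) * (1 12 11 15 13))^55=(15)=[0, 1, 2, 3, 4, 5, 6, 7, 8, 9, 10, 11, 12, 13, 14, 15]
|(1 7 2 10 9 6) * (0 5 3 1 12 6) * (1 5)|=6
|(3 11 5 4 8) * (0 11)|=6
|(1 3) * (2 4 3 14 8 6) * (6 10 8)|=|(1 14 6 2 4 3)(8 10)|=6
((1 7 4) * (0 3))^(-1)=[3, 4, 2, 0, 7, 5, 6, 1]=(0 3)(1 4 7)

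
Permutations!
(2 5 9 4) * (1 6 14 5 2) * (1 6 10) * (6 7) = (1 10)(4 7 6 14 5 9) = [0, 10, 2, 3, 7, 9, 14, 6, 8, 4, 1, 11, 12, 13, 5]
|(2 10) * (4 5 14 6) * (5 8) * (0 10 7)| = |(0 10 2 7)(4 8 5 14 6)| = 20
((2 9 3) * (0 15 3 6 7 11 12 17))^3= (0 2 7 17 3 6 12 15 9 11)= [2, 1, 7, 6, 4, 5, 12, 17, 8, 11, 10, 0, 15, 13, 14, 9, 16, 3]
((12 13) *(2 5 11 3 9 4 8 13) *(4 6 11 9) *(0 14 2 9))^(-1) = (0 5 2 14)(3 11 6 9 12 13 8 4) = [5, 1, 14, 11, 3, 2, 9, 7, 4, 12, 10, 6, 13, 8, 0]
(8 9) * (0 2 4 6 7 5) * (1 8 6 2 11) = (0 11 1 8 9 6 7 5)(2 4) = [11, 8, 4, 3, 2, 0, 7, 5, 9, 6, 10, 1]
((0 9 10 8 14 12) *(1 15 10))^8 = (15) = [0, 1, 2, 3, 4, 5, 6, 7, 8, 9, 10, 11, 12, 13, 14, 15]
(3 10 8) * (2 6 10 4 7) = [0, 1, 6, 4, 7, 5, 10, 2, 3, 9, 8] = (2 6 10 8 3 4 7)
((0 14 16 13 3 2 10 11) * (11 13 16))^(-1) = (16)(0 11 14)(2 3 13 10) = [11, 1, 3, 13, 4, 5, 6, 7, 8, 9, 2, 14, 12, 10, 0, 15, 16]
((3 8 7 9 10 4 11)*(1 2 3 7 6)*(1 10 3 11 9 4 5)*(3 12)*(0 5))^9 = (0 3 7 5 8 4 1 6 9 2 10 12 11) = [3, 6, 10, 7, 1, 8, 9, 5, 4, 2, 12, 0, 11]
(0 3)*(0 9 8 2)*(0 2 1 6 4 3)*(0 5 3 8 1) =(0 5 3 9 1 6 4 8) =[5, 6, 2, 9, 8, 3, 4, 7, 0, 1]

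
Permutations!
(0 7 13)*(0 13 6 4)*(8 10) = [7, 1, 2, 3, 0, 5, 4, 6, 10, 9, 8, 11, 12, 13] = (13)(0 7 6 4)(8 10)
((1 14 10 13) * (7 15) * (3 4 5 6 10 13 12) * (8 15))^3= (15)(3 6)(4 10)(5 12)= [0, 1, 2, 6, 10, 12, 3, 7, 8, 9, 4, 11, 5, 13, 14, 15]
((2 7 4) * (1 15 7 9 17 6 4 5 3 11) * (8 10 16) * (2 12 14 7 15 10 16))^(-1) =(1 11 3 5 7 14 12 4 6 17 9 2 10)(8 16) =[0, 11, 10, 5, 6, 7, 17, 14, 16, 2, 1, 3, 4, 13, 12, 15, 8, 9]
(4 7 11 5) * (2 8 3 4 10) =[0, 1, 8, 4, 7, 10, 6, 11, 3, 9, 2, 5] =(2 8 3 4 7 11 5 10)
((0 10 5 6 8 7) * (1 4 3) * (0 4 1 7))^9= (0 8 6 5 10)= [8, 1, 2, 3, 4, 10, 5, 7, 6, 9, 0]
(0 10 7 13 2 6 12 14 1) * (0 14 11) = (0 10 7 13 2 6 12 11)(1 14) = [10, 14, 6, 3, 4, 5, 12, 13, 8, 9, 7, 0, 11, 2, 1]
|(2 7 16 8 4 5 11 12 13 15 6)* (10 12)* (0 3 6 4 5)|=|(0 3 6 2 7 16 8 5 11 10 12 13 15 4)|=14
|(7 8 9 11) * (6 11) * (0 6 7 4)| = |(0 6 11 4)(7 8 9)| = 12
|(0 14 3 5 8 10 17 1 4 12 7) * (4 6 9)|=|(0 14 3 5 8 10 17 1 6 9 4 12 7)|=13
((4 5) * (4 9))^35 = (4 9 5) = [0, 1, 2, 3, 9, 4, 6, 7, 8, 5]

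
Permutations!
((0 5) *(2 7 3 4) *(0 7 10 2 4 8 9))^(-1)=[9, 1, 10, 7, 4, 0, 6, 5, 3, 8, 2]=(0 9 8 3 7 5)(2 10)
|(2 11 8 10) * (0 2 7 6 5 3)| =9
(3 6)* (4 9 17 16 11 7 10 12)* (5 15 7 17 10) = (3 6)(4 9 10 12)(5 15 7)(11 17 16) = [0, 1, 2, 6, 9, 15, 3, 5, 8, 10, 12, 17, 4, 13, 14, 7, 11, 16]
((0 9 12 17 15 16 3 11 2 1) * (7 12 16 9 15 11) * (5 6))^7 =(0 17 16 1 12 9 2 7 15 11 3)(5 6) =[17, 12, 7, 0, 4, 6, 5, 15, 8, 2, 10, 3, 9, 13, 14, 11, 1, 16]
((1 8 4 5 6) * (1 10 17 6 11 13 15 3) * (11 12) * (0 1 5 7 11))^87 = [12, 0, 2, 15, 8, 3, 6, 4, 1, 9, 10, 7, 5, 11, 14, 13, 16, 17] = (17)(0 12 5 3 15 13 11 7 4 8 1)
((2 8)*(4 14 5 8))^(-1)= (2 8 5 14 4)= [0, 1, 8, 3, 2, 14, 6, 7, 5, 9, 10, 11, 12, 13, 4]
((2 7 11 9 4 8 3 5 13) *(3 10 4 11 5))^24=(13)=[0, 1, 2, 3, 4, 5, 6, 7, 8, 9, 10, 11, 12, 13]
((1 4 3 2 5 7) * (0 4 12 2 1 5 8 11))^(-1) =(0 11 8 2 12 1 3 4)(5 7) =[11, 3, 12, 4, 0, 7, 6, 5, 2, 9, 10, 8, 1]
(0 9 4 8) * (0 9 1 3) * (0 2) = (0 1 3 2)(4 8 9) = [1, 3, 0, 2, 8, 5, 6, 7, 9, 4]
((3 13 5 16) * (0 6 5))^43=[6, 1, 2, 13, 4, 16, 5, 7, 8, 9, 10, 11, 12, 0, 14, 15, 3]=(0 6 5 16 3 13)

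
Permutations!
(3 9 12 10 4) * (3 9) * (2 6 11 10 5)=[0, 1, 6, 3, 9, 2, 11, 7, 8, 12, 4, 10, 5]=(2 6 11 10 4 9 12 5)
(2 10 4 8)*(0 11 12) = (0 11 12)(2 10 4 8) = [11, 1, 10, 3, 8, 5, 6, 7, 2, 9, 4, 12, 0]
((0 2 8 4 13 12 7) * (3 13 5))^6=[13, 1, 12, 8, 0, 2, 6, 3, 7, 9, 10, 11, 5, 4]=(0 13 4)(2 12 5)(3 8 7)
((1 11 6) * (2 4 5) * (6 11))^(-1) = (11)(1 6)(2 5 4) = [0, 6, 5, 3, 2, 4, 1, 7, 8, 9, 10, 11]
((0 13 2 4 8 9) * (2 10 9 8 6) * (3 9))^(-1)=(0 9 3 10 13)(2 6 4)=[9, 1, 6, 10, 2, 5, 4, 7, 8, 3, 13, 11, 12, 0]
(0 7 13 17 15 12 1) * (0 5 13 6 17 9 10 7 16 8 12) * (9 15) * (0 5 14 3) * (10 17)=(0 16 8 12 1 14 3)(5 13 15)(6 10 7)(9 17)=[16, 14, 2, 0, 4, 13, 10, 6, 12, 17, 7, 11, 1, 15, 3, 5, 8, 9]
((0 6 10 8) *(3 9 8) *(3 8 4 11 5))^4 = (3 5 11 4 9) = [0, 1, 2, 5, 9, 11, 6, 7, 8, 3, 10, 4]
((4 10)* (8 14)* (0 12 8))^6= (0 8)(12 14)= [8, 1, 2, 3, 4, 5, 6, 7, 0, 9, 10, 11, 14, 13, 12]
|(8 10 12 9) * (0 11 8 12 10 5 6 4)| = 6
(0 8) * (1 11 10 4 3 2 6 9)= (0 8)(1 11 10 4 3 2 6 9)= [8, 11, 6, 2, 3, 5, 9, 7, 0, 1, 4, 10]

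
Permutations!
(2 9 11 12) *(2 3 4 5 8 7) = (2 9 11 12 3 4 5 8 7) = [0, 1, 9, 4, 5, 8, 6, 2, 7, 11, 10, 12, 3]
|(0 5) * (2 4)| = |(0 5)(2 4)| = 2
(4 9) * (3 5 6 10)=(3 5 6 10)(4 9)=[0, 1, 2, 5, 9, 6, 10, 7, 8, 4, 3]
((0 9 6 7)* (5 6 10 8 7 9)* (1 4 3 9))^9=(0 7 8 10 9 3 4 1 6 5)=[7, 6, 2, 4, 1, 0, 5, 8, 10, 3, 9]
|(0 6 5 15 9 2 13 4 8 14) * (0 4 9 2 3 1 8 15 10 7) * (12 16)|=90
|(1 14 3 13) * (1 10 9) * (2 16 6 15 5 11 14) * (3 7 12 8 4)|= 16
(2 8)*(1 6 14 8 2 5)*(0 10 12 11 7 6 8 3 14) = [10, 8, 2, 14, 4, 1, 0, 6, 5, 9, 12, 7, 11, 13, 3] = (0 10 12 11 7 6)(1 8 5)(3 14)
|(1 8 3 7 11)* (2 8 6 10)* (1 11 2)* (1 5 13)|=|(1 6 10 5 13)(2 8 3 7)|=20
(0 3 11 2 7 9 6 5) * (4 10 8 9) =(0 3 11 2 7 4 10 8 9 6 5) =[3, 1, 7, 11, 10, 0, 5, 4, 9, 6, 8, 2]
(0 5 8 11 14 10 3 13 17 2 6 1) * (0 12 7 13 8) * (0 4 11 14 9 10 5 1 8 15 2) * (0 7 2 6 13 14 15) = (0 1 12 2 13 17 7 14 5 4 11 9 10 3)(6 8 15) = [1, 12, 13, 0, 11, 4, 8, 14, 15, 10, 3, 9, 2, 17, 5, 6, 16, 7]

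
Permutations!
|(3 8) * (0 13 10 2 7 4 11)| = 14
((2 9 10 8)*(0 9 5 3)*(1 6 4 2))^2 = (0 10 1 4 5)(2 3 9 8 6) = [10, 4, 3, 9, 5, 0, 2, 7, 6, 8, 1]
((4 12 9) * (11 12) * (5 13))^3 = (4 9 12 11)(5 13) = [0, 1, 2, 3, 9, 13, 6, 7, 8, 12, 10, 4, 11, 5]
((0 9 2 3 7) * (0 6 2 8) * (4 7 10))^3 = (2 4)(3 7)(6 10) = [0, 1, 4, 7, 2, 5, 10, 3, 8, 9, 6]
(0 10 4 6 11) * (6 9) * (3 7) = (0 10 4 9 6 11)(3 7) = [10, 1, 2, 7, 9, 5, 11, 3, 8, 6, 4, 0]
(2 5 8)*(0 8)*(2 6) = [8, 1, 5, 3, 4, 0, 2, 7, 6] = (0 8 6 2 5)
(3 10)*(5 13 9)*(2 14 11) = (2 14 11)(3 10)(5 13 9) = [0, 1, 14, 10, 4, 13, 6, 7, 8, 5, 3, 2, 12, 9, 11]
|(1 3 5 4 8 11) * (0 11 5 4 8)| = |(0 11 1 3 4)(5 8)| = 10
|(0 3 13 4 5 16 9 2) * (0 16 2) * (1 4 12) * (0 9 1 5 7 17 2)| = 30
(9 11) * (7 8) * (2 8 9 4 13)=(2 8 7 9 11 4 13)=[0, 1, 8, 3, 13, 5, 6, 9, 7, 11, 10, 4, 12, 2]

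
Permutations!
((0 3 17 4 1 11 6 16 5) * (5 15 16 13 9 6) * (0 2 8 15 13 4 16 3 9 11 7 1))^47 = (0 4 6 9)(1 7)(2 15 17 13 5 8 3 16 11) = [4, 7, 15, 16, 6, 8, 9, 1, 3, 0, 10, 2, 12, 5, 14, 17, 11, 13]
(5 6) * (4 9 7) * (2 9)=(2 9 7 4)(5 6)=[0, 1, 9, 3, 2, 6, 5, 4, 8, 7]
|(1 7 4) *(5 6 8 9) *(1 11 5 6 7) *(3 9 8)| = 12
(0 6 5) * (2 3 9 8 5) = (0 6 2 3 9 8 5) = [6, 1, 3, 9, 4, 0, 2, 7, 5, 8]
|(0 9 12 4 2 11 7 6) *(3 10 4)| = 10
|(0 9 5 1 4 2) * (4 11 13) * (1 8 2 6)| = |(0 9 5 8 2)(1 11 13 4 6)| = 5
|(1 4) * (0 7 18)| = |(0 7 18)(1 4)| = 6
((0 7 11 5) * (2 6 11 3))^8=(0 7 3 2 6 11 5)=[7, 1, 6, 2, 4, 0, 11, 3, 8, 9, 10, 5]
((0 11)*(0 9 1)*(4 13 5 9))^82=(0 9 13 11 1 5 4)=[9, 5, 2, 3, 0, 4, 6, 7, 8, 13, 10, 1, 12, 11]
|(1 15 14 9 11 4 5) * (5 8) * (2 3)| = |(1 15 14 9 11 4 8 5)(2 3)| = 8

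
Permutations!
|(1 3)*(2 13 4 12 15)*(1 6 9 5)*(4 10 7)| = 35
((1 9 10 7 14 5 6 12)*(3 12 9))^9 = (5 10)(6 7)(9 14) = [0, 1, 2, 3, 4, 10, 7, 6, 8, 14, 5, 11, 12, 13, 9]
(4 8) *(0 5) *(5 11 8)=[11, 1, 2, 3, 5, 0, 6, 7, 4, 9, 10, 8]=(0 11 8 4 5)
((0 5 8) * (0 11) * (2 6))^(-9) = [11, 1, 6, 3, 4, 0, 2, 7, 5, 9, 10, 8] = (0 11 8 5)(2 6)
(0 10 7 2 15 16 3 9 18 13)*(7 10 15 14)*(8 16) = (0 15 8 16 3 9 18 13)(2 14 7) = [15, 1, 14, 9, 4, 5, 6, 2, 16, 18, 10, 11, 12, 0, 7, 8, 3, 17, 13]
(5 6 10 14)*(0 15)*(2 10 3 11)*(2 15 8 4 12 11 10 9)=(0 8 4 12 11 15)(2 9)(3 10 14 5 6)=[8, 1, 9, 10, 12, 6, 3, 7, 4, 2, 14, 15, 11, 13, 5, 0]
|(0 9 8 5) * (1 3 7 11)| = 4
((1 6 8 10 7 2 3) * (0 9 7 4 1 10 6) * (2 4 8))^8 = (0 4 9 1 7)(2 8 3 6 10) = [4, 7, 8, 6, 9, 5, 10, 0, 3, 1, 2]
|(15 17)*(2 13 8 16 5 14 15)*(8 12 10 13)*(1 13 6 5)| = 12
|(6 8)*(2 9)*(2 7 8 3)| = 6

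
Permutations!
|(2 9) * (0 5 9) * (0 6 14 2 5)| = 6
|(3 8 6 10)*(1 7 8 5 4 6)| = |(1 7 8)(3 5 4 6 10)| = 15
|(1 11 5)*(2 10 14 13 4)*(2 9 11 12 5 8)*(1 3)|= |(1 12 5 3)(2 10 14 13 4 9 11 8)|= 8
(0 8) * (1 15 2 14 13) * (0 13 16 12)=(0 8 13 1 15 2 14 16 12)=[8, 15, 14, 3, 4, 5, 6, 7, 13, 9, 10, 11, 0, 1, 16, 2, 12]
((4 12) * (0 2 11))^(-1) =(0 11 2)(4 12) =[11, 1, 0, 3, 12, 5, 6, 7, 8, 9, 10, 2, 4]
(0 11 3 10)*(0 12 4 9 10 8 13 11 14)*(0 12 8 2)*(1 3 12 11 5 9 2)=(0 14 11 12 4 2)(1 3)(5 9 10 8 13)=[14, 3, 0, 1, 2, 9, 6, 7, 13, 10, 8, 12, 4, 5, 11]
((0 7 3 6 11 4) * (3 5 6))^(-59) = (0 7 5 6 11 4) = [7, 1, 2, 3, 0, 6, 11, 5, 8, 9, 10, 4]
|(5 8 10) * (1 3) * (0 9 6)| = |(0 9 6)(1 3)(5 8 10)| = 6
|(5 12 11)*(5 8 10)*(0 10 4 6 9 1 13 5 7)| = |(0 10 7)(1 13 5 12 11 8 4 6 9)| = 9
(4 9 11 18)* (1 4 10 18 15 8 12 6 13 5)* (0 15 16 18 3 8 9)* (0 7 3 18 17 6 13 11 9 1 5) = (0 15 1 4 7 3 8 12 13)(6 11 16 17)(10 18) = [15, 4, 2, 8, 7, 5, 11, 3, 12, 9, 18, 16, 13, 0, 14, 1, 17, 6, 10]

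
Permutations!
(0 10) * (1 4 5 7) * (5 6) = [10, 4, 2, 3, 6, 7, 5, 1, 8, 9, 0] = (0 10)(1 4 6 5 7)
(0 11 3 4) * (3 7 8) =(0 11 7 8 3 4) =[11, 1, 2, 4, 0, 5, 6, 8, 3, 9, 10, 7]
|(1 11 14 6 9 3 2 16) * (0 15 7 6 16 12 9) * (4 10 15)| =12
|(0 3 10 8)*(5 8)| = 5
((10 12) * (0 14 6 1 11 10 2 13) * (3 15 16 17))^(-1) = [13, 6, 12, 17, 4, 5, 14, 7, 8, 9, 11, 1, 10, 2, 0, 3, 15, 16] = (0 13 2 12 10 11 1 6 14)(3 17 16 15)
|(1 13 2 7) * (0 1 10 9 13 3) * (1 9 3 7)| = |(0 9 13 2 1 7 10 3)| = 8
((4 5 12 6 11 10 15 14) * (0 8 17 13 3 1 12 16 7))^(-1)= [7, 3, 2, 13, 14, 4, 12, 16, 0, 9, 11, 6, 1, 17, 15, 10, 5, 8]= (0 7 16 5 4 14 15 10 11 6 12 1 3 13 17 8)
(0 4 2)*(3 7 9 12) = (0 4 2)(3 7 9 12) = [4, 1, 0, 7, 2, 5, 6, 9, 8, 12, 10, 11, 3]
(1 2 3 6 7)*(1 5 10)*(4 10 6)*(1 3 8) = (1 2 8)(3 4 10)(5 6 7) = [0, 2, 8, 4, 10, 6, 7, 5, 1, 9, 3]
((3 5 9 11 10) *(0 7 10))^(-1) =(0 11 9 5 3 10 7) =[11, 1, 2, 10, 4, 3, 6, 0, 8, 5, 7, 9]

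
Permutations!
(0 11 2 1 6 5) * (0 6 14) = (0 11 2 1 14)(5 6) = [11, 14, 1, 3, 4, 6, 5, 7, 8, 9, 10, 2, 12, 13, 0]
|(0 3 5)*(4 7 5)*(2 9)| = 10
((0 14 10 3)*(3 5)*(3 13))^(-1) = [3, 1, 2, 13, 4, 10, 6, 7, 8, 9, 14, 11, 12, 5, 0] = (0 3 13 5 10 14)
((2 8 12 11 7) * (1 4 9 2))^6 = [0, 11, 4, 3, 7, 5, 6, 12, 9, 1, 10, 8, 2] = (1 11 8 9)(2 4 7 12)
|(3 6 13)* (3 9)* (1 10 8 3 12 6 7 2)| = |(1 10 8 3 7 2)(6 13 9 12)| = 12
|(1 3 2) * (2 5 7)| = |(1 3 5 7 2)| = 5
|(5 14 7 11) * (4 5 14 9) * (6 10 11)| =15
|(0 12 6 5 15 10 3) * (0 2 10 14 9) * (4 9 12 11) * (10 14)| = 8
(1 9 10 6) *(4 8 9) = (1 4 8 9 10 6) = [0, 4, 2, 3, 8, 5, 1, 7, 9, 10, 6]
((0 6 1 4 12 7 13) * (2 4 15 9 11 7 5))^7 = (0 13 7 11 9 15 1 6)(2 5 12 4) = [13, 6, 5, 3, 2, 12, 0, 11, 8, 15, 10, 9, 4, 7, 14, 1]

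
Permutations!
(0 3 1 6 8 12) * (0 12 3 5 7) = [5, 6, 2, 1, 4, 7, 8, 0, 3, 9, 10, 11, 12] = (12)(0 5 7)(1 6 8 3)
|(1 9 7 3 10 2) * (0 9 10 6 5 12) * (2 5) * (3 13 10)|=28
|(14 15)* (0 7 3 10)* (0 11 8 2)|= |(0 7 3 10 11 8 2)(14 15)|= 14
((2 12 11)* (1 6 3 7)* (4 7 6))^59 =(1 7 4)(2 11 12)(3 6) =[0, 7, 11, 6, 1, 5, 3, 4, 8, 9, 10, 12, 2]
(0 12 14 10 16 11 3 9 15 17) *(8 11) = (0 12 14 10 16 8 11 3 9 15 17) = [12, 1, 2, 9, 4, 5, 6, 7, 11, 15, 16, 3, 14, 13, 10, 17, 8, 0]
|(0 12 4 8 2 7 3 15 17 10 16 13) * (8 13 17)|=60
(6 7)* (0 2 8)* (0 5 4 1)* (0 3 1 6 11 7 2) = [0, 3, 8, 1, 6, 4, 2, 11, 5, 9, 10, 7] = (1 3)(2 8 5 4 6)(7 11)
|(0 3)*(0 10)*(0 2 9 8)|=6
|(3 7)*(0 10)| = |(0 10)(3 7)| = 2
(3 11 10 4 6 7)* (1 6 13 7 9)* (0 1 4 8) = (0 1 6 9 4 13 7 3 11 10 8) = [1, 6, 2, 11, 13, 5, 9, 3, 0, 4, 8, 10, 12, 7]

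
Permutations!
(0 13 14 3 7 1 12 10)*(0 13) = [0, 12, 2, 7, 4, 5, 6, 1, 8, 9, 13, 11, 10, 14, 3] = (1 12 10 13 14 3 7)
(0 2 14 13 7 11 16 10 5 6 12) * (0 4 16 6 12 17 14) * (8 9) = (0 2)(4 16 10 5 12)(6 17 14 13 7 11)(8 9) = [2, 1, 0, 3, 16, 12, 17, 11, 9, 8, 5, 6, 4, 7, 13, 15, 10, 14]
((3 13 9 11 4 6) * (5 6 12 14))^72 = (14) = [0, 1, 2, 3, 4, 5, 6, 7, 8, 9, 10, 11, 12, 13, 14]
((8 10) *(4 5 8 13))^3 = (4 10 5 13 8) = [0, 1, 2, 3, 10, 13, 6, 7, 4, 9, 5, 11, 12, 8]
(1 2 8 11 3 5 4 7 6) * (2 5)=(1 5 4 7 6)(2 8 11 3)=[0, 5, 8, 2, 7, 4, 1, 6, 11, 9, 10, 3]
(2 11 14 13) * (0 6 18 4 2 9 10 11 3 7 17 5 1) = [6, 0, 3, 7, 2, 1, 18, 17, 8, 10, 11, 14, 12, 9, 13, 15, 16, 5, 4] = (0 6 18 4 2 3 7 17 5 1)(9 10 11 14 13)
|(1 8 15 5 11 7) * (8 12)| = |(1 12 8 15 5 11 7)| = 7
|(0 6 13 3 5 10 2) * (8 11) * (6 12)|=8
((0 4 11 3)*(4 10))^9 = (0 3 11 4 10) = [3, 1, 2, 11, 10, 5, 6, 7, 8, 9, 0, 4]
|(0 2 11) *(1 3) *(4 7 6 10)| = 12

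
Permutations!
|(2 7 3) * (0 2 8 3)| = 6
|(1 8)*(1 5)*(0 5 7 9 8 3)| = |(0 5 1 3)(7 9 8)| = 12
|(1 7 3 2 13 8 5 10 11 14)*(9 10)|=|(1 7 3 2 13 8 5 9 10 11 14)|=11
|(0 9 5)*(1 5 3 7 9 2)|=|(0 2 1 5)(3 7 9)|=12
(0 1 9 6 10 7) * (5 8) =(0 1 9 6 10 7)(5 8) =[1, 9, 2, 3, 4, 8, 10, 0, 5, 6, 7]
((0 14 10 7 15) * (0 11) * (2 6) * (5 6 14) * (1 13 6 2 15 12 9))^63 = (0 15 13 9 7 14 5 11 6 1 12 10 2) = [15, 12, 0, 3, 4, 11, 1, 14, 8, 7, 2, 6, 10, 9, 5, 13]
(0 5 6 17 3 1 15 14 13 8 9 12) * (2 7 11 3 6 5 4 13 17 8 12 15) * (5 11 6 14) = (0 4 13 12)(1 2 7 6 8 9 15 5 11 3)(14 17) = [4, 2, 7, 1, 13, 11, 8, 6, 9, 15, 10, 3, 0, 12, 17, 5, 16, 14]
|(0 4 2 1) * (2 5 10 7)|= |(0 4 5 10 7 2 1)|= 7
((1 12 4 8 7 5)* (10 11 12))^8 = [0, 1, 2, 3, 4, 5, 6, 7, 8, 9, 10, 11, 12] = (12)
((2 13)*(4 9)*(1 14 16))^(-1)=(1 16 14)(2 13)(4 9)=[0, 16, 13, 3, 9, 5, 6, 7, 8, 4, 10, 11, 12, 2, 1, 15, 14]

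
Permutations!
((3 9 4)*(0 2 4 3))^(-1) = [4, 1, 0, 9, 2, 5, 6, 7, 8, 3] = (0 4 2)(3 9)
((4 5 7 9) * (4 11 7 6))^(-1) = [0, 1, 2, 3, 6, 4, 5, 11, 8, 7, 10, 9] = (4 6 5)(7 11 9)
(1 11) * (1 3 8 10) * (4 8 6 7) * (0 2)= [2, 11, 0, 6, 8, 5, 7, 4, 10, 9, 1, 3]= (0 2)(1 11 3 6 7 4 8 10)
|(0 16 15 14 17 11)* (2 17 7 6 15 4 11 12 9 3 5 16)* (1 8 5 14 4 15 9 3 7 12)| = |(0 2 17 1 8 5 16 15 4 11)(3 14 12)(6 9 7)| = 30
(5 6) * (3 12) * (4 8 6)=[0, 1, 2, 12, 8, 4, 5, 7, 6, 9, 10, 11, 3]=(3 12)(4 8 6 5)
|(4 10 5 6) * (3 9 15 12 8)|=20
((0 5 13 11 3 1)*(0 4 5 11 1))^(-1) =[3, 13, 2, 11, 1, 4, 6, 7, 8, 9, 10, 0, 12, 5] =(0 3 11)(1 13 5 4)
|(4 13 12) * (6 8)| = 6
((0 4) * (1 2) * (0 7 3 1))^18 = (7) = [0, 1, 2, 3, 4, 5, 6, 7]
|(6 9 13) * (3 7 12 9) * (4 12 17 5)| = 9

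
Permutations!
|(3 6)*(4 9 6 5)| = |(3 5 4 9 6)| = 5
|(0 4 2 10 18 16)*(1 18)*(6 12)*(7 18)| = |(0 4 2 10 1 7 18 16)(6 12)| = 8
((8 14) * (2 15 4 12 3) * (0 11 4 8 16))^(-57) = (0 12 15 16 4 2 14 11 3 8) = [12, 1, 14, 8, 2, 5, 6, 7, 0, 9, 10, 3, 15, 13, 11, 16, 4]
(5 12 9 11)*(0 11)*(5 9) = [11, 1, 2, 3, 4, 12, 6, 7, 8, 0, 10, 9, 5] = (0 11 9)(5 12)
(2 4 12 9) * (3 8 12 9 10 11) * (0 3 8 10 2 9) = (0 3 10 11 8 12 2 4) = [3, 1, 4, 10, 0, 5, 6, 7, 12, 9, 11, 8, 2]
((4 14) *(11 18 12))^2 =(11 12 18) =[0, 1, 2, 3, 4, 5, 6, 7, 8, 9, 10, 12, 18, 13, 14, 15, 16, 17, 11]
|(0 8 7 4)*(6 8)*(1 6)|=|(0 1 6 8 7 4)|=6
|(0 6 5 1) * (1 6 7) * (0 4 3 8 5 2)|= |(0 7 1 4 3 8 5 6 2)|= 9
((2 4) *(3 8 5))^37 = (2 4)(3 8 5) = [0, 1, 4, 8, 2, 3, 6, 7, 5]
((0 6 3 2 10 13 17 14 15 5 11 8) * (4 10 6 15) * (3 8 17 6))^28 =[4, 1, 2, 3, 15, 13, 17, 7, 14, 9, 5, 6, 12, 11, 0, 10, 16, 8] =(0 4 15 10 5 13 11 6 17 8 14)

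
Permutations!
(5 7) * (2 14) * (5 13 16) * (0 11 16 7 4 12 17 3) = [11, 1, 14, 0, 12, 4, 6, 13, 8, 9, 10, 16, 17, 7, 2, 15, 5, 3] = (0 11 16 5 4 12 17 3)(2 14)(7 13)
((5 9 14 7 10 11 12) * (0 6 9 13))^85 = [10, 1, 2, 3, 4, 14, 11, 13, 8, 12, 0, 6, 9, 7, 5] = (0 10)(5 14)(6 11)(7 13)(9 12)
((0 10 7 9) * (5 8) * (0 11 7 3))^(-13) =(0 3 10)(5 8)(7 11 9) =[3, 1, 2, 10, 4, 8, 6, 11, 5, 7, 0, 9]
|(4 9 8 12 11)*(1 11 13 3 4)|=6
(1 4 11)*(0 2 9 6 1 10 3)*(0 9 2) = (1 4 11 10 3 9 6) = [0, 4, 2, 9, 11, 5, 1, 7, 8, 6, 3, 10]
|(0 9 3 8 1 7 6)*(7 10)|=|(0 9 3 8 1 10 7 6)|=8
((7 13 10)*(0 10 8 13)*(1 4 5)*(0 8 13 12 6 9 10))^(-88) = (13)(1 5 4)(6 10 8)(7 12 9) = [0, 5, 2, 3, 1, 4, 10, 12, 6, 7, 8, 11, 9, 13]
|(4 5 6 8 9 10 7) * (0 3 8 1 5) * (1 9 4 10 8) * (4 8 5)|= |(0 3 1 4)(5 6 9)(7 10)|= 12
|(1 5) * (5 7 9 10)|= |(1 7 9 10 5)|= 5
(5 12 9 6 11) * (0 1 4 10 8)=(0 1 4 10 8)(5 12 9 6 11)=[1, 4, 2, 3, 10, 12, 11, 7, 0, 6, 8, 5, 9]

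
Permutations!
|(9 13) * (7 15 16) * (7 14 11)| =|(7 15 16 14 11)(9 13)| =10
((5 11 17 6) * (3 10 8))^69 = (5 11 17 6) = [0, 1, 2, 3, 4, 11, 5, 7, 8, 9, 10, 17, 12, 13, 14, 15, 16, 6]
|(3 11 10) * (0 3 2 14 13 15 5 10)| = 6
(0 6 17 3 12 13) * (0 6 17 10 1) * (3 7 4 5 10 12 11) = (0 17 7 4 5 10 1)(3 11)(6 12 13) = [17, 0, 2, 11, 5, 10, 12, 4, 8, 9, 1, 3, 13, 6, 14, 15, 16, 7]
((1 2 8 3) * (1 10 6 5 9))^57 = (1 2 8 3 10 6 5 9) = [0, 2, 8, 10, 4, 9, 5, 7, 3, 1, 6]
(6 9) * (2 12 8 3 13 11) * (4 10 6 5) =(2 12 8 3 13 11)(4 10 6 9 5) =[0, 1, 12, 13, 10, 4, 9, 7, 3, 5, 6, 2, 8, 11]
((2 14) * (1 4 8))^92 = (14)(1 8 4) = [0, 8, 2, 3, 1, 5, 6, 7, 4, 9, 10, 11, 12, 13, 14]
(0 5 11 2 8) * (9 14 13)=[5, 1, 8, 3, 4, 11, 6, 7, 0, 14, 10, 2, 12, 9, 13]=(0 5 11 2 8)(9 14 13)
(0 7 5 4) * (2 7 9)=(0 9 2 7 5 4)=[9, 1, 7, 3, 0, 4, 6, 5, 8, 2]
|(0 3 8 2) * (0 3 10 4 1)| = |(0 10 4 1)(2 3 8)| = 12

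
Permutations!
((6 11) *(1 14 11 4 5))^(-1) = [0, 5, 2, 3, 6, 4, 11, 7, 8, 9, 10, 14, 12, 13, 1] = (1 5 4 6 11 14)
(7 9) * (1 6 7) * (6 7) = (1 7 9) = [0, 7, 2, 3, 4, 5, 6, 9, 8, 1]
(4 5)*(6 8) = (4 5)(6 8) = [0, 1, 2, 3, 5, 4, 8, 7, 6]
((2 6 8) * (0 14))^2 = (14)(2 8 6) = [0, 1, 8, 3, 4, 5, 2, 7, 6, 9, 10, 11, 12, 13, 14]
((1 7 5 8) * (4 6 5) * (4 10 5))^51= (1 7 10 5 8)(4 6)= [0, 7, 2, 3, 6, 8, 4, 10, 1, 9, 5]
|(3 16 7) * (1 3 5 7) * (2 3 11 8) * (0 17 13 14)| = |(0 17 13 14)(1 11 8 2 3 16)(5 7)| = 12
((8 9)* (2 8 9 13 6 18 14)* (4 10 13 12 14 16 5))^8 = [0, 1, 2, 3, 10, 4, 18, 7, 8, 9, 13, 11, 12, 6, 14, 15, 5, 17, 16] = (4 10 13 6 18 16 5)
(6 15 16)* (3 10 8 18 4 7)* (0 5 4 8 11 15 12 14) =[5, 1, 2, 10, 7, 4, 12, 3, 18, 9, 11, 15, 14, 13, 0, 16, 6, 17, 8] =(0 5 4 7 3 10 11 15 16 6 12 14)(8 18)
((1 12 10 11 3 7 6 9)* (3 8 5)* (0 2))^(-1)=(0 2)(1 9 6 7 3 5 8 11 10 12)=[2, 9, 0, 5, 4, 8, 7, 3, 11, 6, 12, 10, 1]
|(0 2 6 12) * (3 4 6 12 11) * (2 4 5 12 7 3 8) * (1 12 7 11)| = |(0 4 6 1 12)(2 11 8)(3 5 7)| = 15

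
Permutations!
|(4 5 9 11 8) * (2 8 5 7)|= |(2 8 4 7)(5 9 11)|= 12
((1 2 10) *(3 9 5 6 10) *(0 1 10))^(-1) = (10)(0 6 5 9 3 2 1) = [6, 0, 1, 2, 4, 9, 5, 7, 8, 3, 10]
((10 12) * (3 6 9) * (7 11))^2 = (12)(3 9 6) = [0, 1, 2, 9, 4, 5, 3, 7, 8, 6, 10, 11, 12]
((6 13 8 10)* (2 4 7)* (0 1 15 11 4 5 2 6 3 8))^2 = [15, 11, 2, 10, 6, 5, 0, 13, 3, 9, 8, 7, 12, 1, 14, 4] = (0 15 4 6)(1 11 7 13)(3 10 8)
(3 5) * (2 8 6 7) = [0, 1, 8, 5, 4, 3, 7, 2, 6] = (2 8 6 7)(3 5)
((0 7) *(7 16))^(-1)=(0 7 16)=[7, 1, 2, 3, 4, 5, 6, 16, 8, 9, 10, 11, 12, 13, 14, 15, 0]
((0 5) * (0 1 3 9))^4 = (0 9 3 1 5) = [9, 5, 2, 1, 4, 0, 6, 7, 8, 3]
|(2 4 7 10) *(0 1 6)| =|(0 1 6)(2 4 7 10)| =12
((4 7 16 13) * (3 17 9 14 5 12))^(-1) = (3 12 5 14 9 17)(4 13 16 7) = [0, 1, 2, 12, 13, 14, 6, 4, 8, 17, 10, 11, 5, 16, 9, 15, 7, 3]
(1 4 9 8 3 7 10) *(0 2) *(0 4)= [2, 0, 4, 7, 9, 5, 6, 10, 3, 8, 1]= (0 2 4 9 8 3 7 10 1)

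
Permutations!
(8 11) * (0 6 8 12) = (0 6 8 11 12) = [6, 1, 2, 3, 4, 5, 8, 7, 11, 9, 10, 12, 0]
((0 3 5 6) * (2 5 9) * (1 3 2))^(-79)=(0 2 5 6)(1 9 3)=[2, 9, 5, 1, 4, 6, 0, 7, 8, 3]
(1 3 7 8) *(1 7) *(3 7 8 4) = (8)(1 7 4 3) = [0, 7, 2, 1, 3, 5, 6, 4, 8]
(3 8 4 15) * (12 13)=(3 8 4 15)(12 13)=[0, 1, 2, 8, 15, 5, 6, 7, 4, 9, 10, 11, 13, 12, 14, 3]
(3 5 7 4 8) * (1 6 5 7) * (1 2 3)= (1 6 5 2 3 7 4 8)= [0, 6, 3, 7, 8, 2, 5, 4, 1]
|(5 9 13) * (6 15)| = 6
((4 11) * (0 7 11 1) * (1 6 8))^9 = (0 11 6 1 7 4 8) = [11, 7, 2, 3, 8, 5, 1, 4, 0, 9, 10, 6]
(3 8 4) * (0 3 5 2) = (0 3 8 4 5 2) = [3, 1, 0, 8, 5, 2, 6, 7, 4]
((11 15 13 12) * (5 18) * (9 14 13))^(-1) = [0, 1, 2, 3, 4, 18, 6, 7, 8, 15, 10, 12, 13, 14, 9, 11, 16, 17, 5] = (5 18)(9 15 11 12 13 14)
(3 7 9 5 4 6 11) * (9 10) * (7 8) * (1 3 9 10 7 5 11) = (1 3 8 5 4 6)(9 11) = [0, 3, 2, 8, 6, 4, 1, 7, 5, 11, 10, 9]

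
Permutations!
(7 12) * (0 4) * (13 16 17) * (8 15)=(0 4)(7 12)(8 15)(13 16 17)=[4, 1, 2, 3, 0, 5, 6, 12, 15, 9, 10, 11, 7, 16, 14, 8, 17, 13]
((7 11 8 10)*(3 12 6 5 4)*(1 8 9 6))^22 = (12) = [0, 1, 2, 3, 4, 5, 6, 7, 8, 9, 10, 11, 12]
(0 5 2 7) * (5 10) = (0 10 5 2 7) = [10, 1, 7, 3, 4, 2, 6, 0, 8, 9, 5]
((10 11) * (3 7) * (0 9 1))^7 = (0 9 1)(3 7)(10 11) = [9, 0, 2, 7, 4, 5, 6, 3, 8, 1, 11, 10]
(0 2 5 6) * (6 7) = (0 2 5 7 6) = [2, 1, 5, 3, 4, 7, 0, 6]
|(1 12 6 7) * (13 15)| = |(1 12 6 7)(13 15)| = 4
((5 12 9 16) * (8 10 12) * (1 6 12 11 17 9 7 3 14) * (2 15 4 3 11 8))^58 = (1 12 11 9 5 15 3)(2 4 14 6 7 17 16) = [0, 12, 4, 1, 14, 15, 7, 17, 8, 5, 10, 9, 11, 13, 6, 3, 2, 16]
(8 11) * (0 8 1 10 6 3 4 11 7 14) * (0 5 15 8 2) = (0 2)(1 10 6 3 4 11)(5 15 8 7 14) = [2, 10, 0, 4, 11, 15, 3, 14, 7, 9, 6, 1, 12, 13, 5, 8]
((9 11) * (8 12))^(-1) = [0, 1, 2, 3, 4, 5, 6, 7, 12, 11, 10, 9, 8] = (8 12)(9 11)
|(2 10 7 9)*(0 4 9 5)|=|(0 4 9 2 10 7 5)|=7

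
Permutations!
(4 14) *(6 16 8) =(4 14)(6 16 8) =[0, 1, 2, 3, 14, 5, 16, 7, 6, 9, 10, 11, 12, 13, 4, 15, 8]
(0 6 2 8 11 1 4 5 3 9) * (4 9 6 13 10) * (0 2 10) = (0 13)(1 9 2 8 11)(3 6 10 4 5) = [13, 9, 8, 6, 5, 3, 10, 7, 11, 2, 4, 1, 12, 0]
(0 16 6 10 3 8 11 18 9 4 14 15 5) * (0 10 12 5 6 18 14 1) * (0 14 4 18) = [16, 14, 2, 8, 1, 10, 12, 7, 11, 18, 3, 4, 5, 13, 15, 6, 0, 17, 9] = (0 16)(1 14 15 6 12 5 10 3 8 11 4)(9 18)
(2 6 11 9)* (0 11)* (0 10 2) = [11, 1, 6, 3, 4, 5, 10, 7, 8, 0, 2, 9] = (0 11 9)(2 6 10)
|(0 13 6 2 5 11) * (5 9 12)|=|(0 13 6 2 9 12 5 11)|=8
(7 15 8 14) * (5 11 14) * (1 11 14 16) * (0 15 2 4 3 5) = (0 15 8)(1 11 16)(2 4 3 5 14 7) = [15, 11, 4, 5, 3, 14, 6, 2, 0, 9, 10, 16, 12, 13, 7, 8, 1]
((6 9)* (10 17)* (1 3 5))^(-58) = [0, 5, 2, 1, 4, 3, 6, 7, 8, 9, 10, 11, 12, 13, 14, 15, 16, 17] = (17)(1 5 3)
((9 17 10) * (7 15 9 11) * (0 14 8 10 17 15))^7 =[14, 1, 2, 3, 4, 5, 6, 0, 10, 15, 11, 7, 12, 13, 8, 9, 16, 17] =(17)(0 14 8 10 11 7)(9 15)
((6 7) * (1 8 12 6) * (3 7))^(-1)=(1 7 3 6 12 8)=[0, 7, 2, 6, 4, 5, 12, 3, 1, 9, 10, 11, 8]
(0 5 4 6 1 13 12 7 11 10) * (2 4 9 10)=(0 5 9 10)(1 13 12 7 11 2 4 6)=[5, 13, 4, 3, 6, 9, 1, 11, 8, 10, 0, 2, 7, 12]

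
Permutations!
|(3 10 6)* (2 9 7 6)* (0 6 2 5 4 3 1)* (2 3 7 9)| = 15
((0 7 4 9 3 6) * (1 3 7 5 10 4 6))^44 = (0 10 9 6 5 4 7) = [10, 1, 2, 3, 7, 4, 5, 0, 8, 6, 9]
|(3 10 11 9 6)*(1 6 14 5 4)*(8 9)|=|(1 6 3 10 11 8 9 14 5 4)|=10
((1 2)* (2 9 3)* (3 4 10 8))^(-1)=[0, 2, 3, 8, 9, 5, 6, 7, 10, 1, 4]=(1 2 3 8 10 4 9)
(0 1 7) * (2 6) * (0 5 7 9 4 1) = [0, 9, 6, 3, 1, 7, 2, 5, 8, 4] = (1 9 4)(2 6)(5 7)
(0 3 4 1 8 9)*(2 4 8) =(0 3 8 9)(1 2 4) =[3, 2, 4, 8, 1, 5, 6, 7, 9, 0]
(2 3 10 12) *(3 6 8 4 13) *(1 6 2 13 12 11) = [0, 6, 2, 10, 12, 5, 8, 7, 4, 9, 11, 1, 13, 3] = (1 6 8 4 12 13 3 10 11)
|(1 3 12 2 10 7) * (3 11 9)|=|(1 11 9 3 12 2 10 7)|=8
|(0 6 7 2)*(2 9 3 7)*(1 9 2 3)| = |(0 6 3 7 2)(1 9)| = 10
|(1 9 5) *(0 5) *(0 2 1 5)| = |(1 9 2)| = 3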